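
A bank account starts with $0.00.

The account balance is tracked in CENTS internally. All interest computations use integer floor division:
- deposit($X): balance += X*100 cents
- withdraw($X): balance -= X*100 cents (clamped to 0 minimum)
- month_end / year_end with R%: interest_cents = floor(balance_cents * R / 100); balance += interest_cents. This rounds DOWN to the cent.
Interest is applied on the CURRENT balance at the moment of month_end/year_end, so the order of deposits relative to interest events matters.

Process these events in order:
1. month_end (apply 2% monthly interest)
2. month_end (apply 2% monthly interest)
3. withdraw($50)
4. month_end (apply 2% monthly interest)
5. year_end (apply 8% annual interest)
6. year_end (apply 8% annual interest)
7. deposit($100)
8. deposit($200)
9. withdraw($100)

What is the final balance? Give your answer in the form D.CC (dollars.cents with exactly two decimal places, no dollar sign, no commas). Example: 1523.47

Answer: 200.00

Derivation:
After 1 (month_end (apply 2% monthly interest)): balance=$0.00 total_interest=$0.00
After 2 (month_end (apply 2% monthly interest)): balance=$0.00 total_interest=$0.00
After 3 (withdraw($50)): balance=$0.00 total_interest=$0.00
After 4 (month_end (apply 2% monthly interest)): balance=$0.00 total_interest=$0.00
After 5 (year_end (apply 8% annual interest)): balance=$0.00 total_interest=$0.00
After 6 (year_end (apply 8% annual interest)): balance=$0.00 total_interest=$0.00
After 7 (deposit($100)): balance=$100.00 total_interest=$0.00
After 8 (deposit($200)): balance=$300.00 total_interest=$0.00
After 9 (withdraw($100)): balance=$200.00 total_interest=$0.00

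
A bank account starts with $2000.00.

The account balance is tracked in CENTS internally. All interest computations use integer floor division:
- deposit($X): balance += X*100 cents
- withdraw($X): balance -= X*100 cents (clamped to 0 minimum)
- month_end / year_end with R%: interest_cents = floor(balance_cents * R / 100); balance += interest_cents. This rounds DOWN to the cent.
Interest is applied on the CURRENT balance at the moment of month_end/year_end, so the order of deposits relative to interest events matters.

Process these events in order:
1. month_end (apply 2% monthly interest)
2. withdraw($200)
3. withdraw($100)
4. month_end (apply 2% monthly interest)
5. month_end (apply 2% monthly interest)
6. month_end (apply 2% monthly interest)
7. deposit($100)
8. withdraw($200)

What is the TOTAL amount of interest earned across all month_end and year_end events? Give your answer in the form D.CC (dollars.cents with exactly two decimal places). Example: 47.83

After 1 (month_end (apply 2% monthly interest)): balance=$2040.00 total_interest=$40.00
After 2 (withdraw($200)): balance=$1840.00 total_interest=$40.00
After 3 (withdraw($100)): balance=$1740.00 total_interest=$40.00
After 4 (month_end (apply 2% monthly interest)): balance=$1774.80 total_interest=$74.80
After 5 (month_end (apply 2% monthly interest)): balance=$1810.29 total_interest=$110.29
After 6 (month_end (apply 2% monthly interest)): balance=$1846.49 total_interest=$146.49
After 7 (deposit($100)): balance=$1946.49 total_interest=$146.49
After 8 (withdraw($200)): balance=$1746.49 total_interest=$146.49

Answer: 146.49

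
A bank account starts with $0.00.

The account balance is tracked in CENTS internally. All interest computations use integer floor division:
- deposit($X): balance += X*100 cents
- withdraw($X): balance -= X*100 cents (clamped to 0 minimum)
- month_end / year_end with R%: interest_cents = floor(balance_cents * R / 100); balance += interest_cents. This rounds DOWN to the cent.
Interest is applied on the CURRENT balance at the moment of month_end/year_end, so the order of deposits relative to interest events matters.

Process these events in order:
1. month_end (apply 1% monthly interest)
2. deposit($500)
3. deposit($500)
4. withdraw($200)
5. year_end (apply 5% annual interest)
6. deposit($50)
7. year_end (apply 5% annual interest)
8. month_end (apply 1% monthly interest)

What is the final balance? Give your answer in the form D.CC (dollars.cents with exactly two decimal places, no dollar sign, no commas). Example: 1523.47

After 1 (month_end (apply 1% monthly interest)): balance=$0.00 total_interest=$0.00
After 2 (deposit($500)): balance=$500.00 total_interest=$0.00
After 3 (deposit($500)): balance=$1000.00 total_interest=$0.00
After 4 (withdraw($200)): balance=$800.00 total_interest=$0.00
After 5 (year_end (apply 5% annual interest)): balance=$840.00 total_interest=$40.00
After 6 (deposit($50)): balance=$890.00 total_interest=$40.00
After 7 (year_end (apply 5% annual interest)): balance=$934.50 total_interest=$84.50
After 8 (month_end (apply 1% monthly interest)): balance=$943.84 total_interest=$93.84

Answer: 943.84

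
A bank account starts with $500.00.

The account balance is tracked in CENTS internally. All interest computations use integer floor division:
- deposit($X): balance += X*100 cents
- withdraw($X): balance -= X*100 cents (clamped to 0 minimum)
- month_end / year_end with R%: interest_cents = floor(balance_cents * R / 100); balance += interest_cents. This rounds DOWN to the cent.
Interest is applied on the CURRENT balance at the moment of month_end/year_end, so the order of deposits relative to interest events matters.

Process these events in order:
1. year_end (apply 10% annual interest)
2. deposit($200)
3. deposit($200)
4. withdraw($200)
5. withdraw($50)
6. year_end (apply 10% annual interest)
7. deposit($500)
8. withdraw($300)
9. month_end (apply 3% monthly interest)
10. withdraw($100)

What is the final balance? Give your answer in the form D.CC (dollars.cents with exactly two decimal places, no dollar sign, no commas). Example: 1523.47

After 1 (year_end (apply 10% annual interest)): balance=$550.00 total_interest=$50.00
After 2 (deposit($200)): balance=$750.00 total_interest=$50.00
After 3 (deposit($200)): balance=$950.00 total_interest=$50.00
After 4 (withdraw($200)): balance=$750.00 total_interest=$50.00
After 5 (withdraw($50)): balance=$700.00 total_interest=$50.00
After 6 (year_end (apply 10% annual interest)): balance=$770.00 total_interest=$120.00
After 7 (deposit($500)): balance=$1270.00 total_interest=$120.00
After 8 (withdraw($300)): balance=$970.00 total_interest=$120.00
After 9 (month_end (apply 3% monthly interest)): balance=$999.10 total_interest=$149.10
After 10 (withdraw($100)): balance=$899.10 total_interest=$149.10

Answer: 899.10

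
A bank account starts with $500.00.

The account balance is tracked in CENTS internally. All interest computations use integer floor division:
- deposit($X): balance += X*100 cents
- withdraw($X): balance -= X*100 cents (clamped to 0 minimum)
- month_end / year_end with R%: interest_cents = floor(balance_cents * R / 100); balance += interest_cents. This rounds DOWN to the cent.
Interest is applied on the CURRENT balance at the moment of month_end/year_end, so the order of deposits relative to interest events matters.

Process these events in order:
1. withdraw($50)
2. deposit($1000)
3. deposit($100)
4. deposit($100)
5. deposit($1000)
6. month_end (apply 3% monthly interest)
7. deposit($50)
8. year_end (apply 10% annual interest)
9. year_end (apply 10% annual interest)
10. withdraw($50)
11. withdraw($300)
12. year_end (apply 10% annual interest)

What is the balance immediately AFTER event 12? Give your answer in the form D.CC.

Answer: 3314.50

Derivation:
After 1 (withdraw($50)): balance=$450.00 total_interest=$0.00
After 2 (deposit($1000)): balance=$1450.00 total_interest=$0.00
After 3 (deposit($100)): balance=$1550.00 total_interest=$0.00
After 4 (deposit($100)): balance=$1650.00 total_interest=$0.00
After 5 (deposit($1000)): balance=$2650.00 total_interest=$0.00
After 6 (month_end (apply 3% monthly interest)): balance=$2729.50 total_interest=$79.50
After 7 (deposit($50)): balance=$2779.50 total_interest=$79.50
After 8 (year_end (apply 10% annual interest)): balance=$3057.45 total_interest=$357.45
After 9 (year_end (apply 10% annual interest)): balance=$3363.19 total_interest=$663.19
After 10 (withdraw($50)): balance=$3313.19 total_interest=$663.19
After 11 (withdraw($300)): balance=$3013.19 total_interest=$663.19
After 12 (year_end (apply 10% annual interest)): balance=$3314.50 total_interest=$964.50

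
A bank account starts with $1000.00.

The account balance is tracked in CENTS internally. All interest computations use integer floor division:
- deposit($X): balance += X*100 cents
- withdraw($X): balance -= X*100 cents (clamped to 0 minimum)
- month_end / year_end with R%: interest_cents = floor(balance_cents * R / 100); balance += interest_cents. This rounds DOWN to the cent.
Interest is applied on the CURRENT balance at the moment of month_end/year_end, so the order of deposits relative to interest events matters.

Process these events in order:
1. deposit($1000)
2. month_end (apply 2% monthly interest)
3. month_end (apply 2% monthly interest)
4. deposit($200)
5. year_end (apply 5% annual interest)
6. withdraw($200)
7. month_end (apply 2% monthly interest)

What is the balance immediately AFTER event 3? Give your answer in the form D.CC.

After 1 (deposit($1000)): balance=$2000.00 total_interest=$0.00
After 2 (month_end (apply 2% monthly interest)): balance=$2040.00 total_interest=$40.00
After 3 (month_end (apply 2% monthly interest)): balance=$2080.80 total_interest=$80.80

Answer: 2080.80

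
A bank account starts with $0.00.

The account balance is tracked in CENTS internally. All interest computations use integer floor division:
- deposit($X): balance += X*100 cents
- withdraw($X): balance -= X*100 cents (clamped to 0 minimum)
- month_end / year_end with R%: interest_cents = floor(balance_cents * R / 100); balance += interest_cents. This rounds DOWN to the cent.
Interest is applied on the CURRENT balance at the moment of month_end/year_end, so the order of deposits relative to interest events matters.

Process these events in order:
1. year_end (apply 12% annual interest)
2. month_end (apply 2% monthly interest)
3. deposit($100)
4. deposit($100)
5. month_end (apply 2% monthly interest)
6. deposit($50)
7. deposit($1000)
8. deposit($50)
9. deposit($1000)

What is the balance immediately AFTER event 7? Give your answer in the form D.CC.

After 1 (year_end (apply 12% annual interest)): balance=$0.00 total_interest=$0.00
After 2 (month_end (apply 2% monthly interest)): balance=$0.00 total_interest=$0.00
After 3 (deposit($100)): balance=$100.00 total_interest=$0.00
After 4 (deposit($100)): balance=$200.00 total_interest=$0.00
After 5 (month_end (apply 2% monthly interest)): balance=$204.00 total_interest=$4.00
After 6 (deposit($50)): balance=$254.00 total_interest=$4.00
After 7 (deposit($1000)): balance=$1254.00 total_interest=$4.00

Answer: 1254.00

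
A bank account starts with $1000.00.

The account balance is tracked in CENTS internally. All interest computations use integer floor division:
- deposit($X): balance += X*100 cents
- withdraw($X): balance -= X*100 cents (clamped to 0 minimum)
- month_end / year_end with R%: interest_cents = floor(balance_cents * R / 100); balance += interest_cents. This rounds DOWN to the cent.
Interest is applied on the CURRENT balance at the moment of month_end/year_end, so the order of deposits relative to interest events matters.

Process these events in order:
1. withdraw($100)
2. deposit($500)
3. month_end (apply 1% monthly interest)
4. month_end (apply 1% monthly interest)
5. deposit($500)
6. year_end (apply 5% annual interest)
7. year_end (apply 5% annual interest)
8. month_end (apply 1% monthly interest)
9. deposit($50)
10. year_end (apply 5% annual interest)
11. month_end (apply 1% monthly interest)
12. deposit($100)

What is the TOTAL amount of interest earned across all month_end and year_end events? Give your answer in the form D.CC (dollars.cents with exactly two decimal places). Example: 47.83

After 1 (withdraw($100)): balance=$900.00 total_interest=$0.00
After 2 (deposit($500)): balance=$1400.00 total_interest=$0.00
After 3 (month_end (apply 1% monthly interest)): balance=$1414.00 total_interest=$14.00
After 4 (month_end (apply 1% monthly interest)): balance=$1428.14 total_interest=$28.14
After 5 (deposit($500)): balance=$1928.14 total_interest=$28.14
After 6 (year_end (apply 5% annual interest)): balance=$2024.54 total_interest=$124.54
After 7 (year_end (apply 5% annual interest)): balance=$2125.76 total_interest=$225.76
After 8 (month_end (apply 1% monthly interest)): balance=$2147.01 total_interest=$247.01
After 9 (deposit($50)): balance=$2197.01 total_interest=$247.01
After 10 (year_end (apply 5% annual interest)): balance=$2306.86 total_interest=$356.86
After 11 (month_end (apply 1% monthly interest)): balance=$2329.92 total_interest=$379.92
After 12 (deposit($100)): balance=$2429.92 total_interest=$379.92

Answer: 379.92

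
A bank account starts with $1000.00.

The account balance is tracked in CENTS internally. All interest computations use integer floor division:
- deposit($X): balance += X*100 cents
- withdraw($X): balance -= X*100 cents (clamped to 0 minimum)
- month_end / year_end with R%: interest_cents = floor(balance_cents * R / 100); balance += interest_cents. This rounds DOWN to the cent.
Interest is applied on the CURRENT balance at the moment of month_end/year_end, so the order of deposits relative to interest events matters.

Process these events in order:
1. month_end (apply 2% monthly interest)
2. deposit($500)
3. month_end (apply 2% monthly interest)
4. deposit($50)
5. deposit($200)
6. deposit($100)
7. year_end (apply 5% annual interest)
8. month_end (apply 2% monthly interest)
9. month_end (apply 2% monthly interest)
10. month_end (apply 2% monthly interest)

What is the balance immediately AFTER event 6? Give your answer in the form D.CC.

After 1 (month_end (apply 2% monthly interest)): balance=$1020.00 total_interest=$20.00
After 2 (deposit($500)): balance=$1520.00 total_interest=$20.00
After 3 (month_end (apply 2% monthly interest)): balance=$1550.40 total_interest=$50.40
After 4 (deposit($50)): balance=$1600.40 total_interest=$50.40
After 5 (deposit($200)): balance=$1800.40 total_interest=$50.40
After 6 (deposit($100)): balance=$1900.40 total_interest=$50.40

Answer: 1900.40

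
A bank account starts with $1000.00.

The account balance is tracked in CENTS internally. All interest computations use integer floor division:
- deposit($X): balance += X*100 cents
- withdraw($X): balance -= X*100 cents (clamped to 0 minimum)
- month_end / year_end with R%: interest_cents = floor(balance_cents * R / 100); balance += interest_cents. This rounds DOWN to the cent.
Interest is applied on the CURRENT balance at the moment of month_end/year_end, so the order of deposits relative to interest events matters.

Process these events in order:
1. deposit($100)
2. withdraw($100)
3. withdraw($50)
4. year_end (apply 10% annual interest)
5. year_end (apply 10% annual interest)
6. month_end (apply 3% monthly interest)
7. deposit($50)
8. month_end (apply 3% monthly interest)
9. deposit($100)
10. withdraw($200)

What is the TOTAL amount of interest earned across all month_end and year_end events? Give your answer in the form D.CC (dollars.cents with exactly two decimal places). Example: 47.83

After 1 (deposit($100)): balance=$1100.00 total_interest=$0.00
After 2 (withdraw($100)): balance=$1000.00 total_interest=$0.00
After 3 (withdraw($50)): balance=$950.00 total_interest=$0.00
After 4 (year_end (apply 10% annual interest)): balance=$1045.00 total_interest=$95.00
After 5 (year_end (apply 10% annual interest)): balance=$1149.50 total_interest=$199.50
After 6 (month_end (apply 3% monthly interest)): balance=$1183.98 total_interest=$233.98
After 7 (deposit($50)): balance=$1233.98 total_interest=$233.98
After 8 (month_end (apply 3% monthly interest)): balance=$1270.99 total_interest=$270.99
After 9 (deposit($100)): balance=$1370.99 total_interest=$270.99
After 10 (withdraw($200)): balance=$1170.99 total_interest=$270.99

Answer: 270.99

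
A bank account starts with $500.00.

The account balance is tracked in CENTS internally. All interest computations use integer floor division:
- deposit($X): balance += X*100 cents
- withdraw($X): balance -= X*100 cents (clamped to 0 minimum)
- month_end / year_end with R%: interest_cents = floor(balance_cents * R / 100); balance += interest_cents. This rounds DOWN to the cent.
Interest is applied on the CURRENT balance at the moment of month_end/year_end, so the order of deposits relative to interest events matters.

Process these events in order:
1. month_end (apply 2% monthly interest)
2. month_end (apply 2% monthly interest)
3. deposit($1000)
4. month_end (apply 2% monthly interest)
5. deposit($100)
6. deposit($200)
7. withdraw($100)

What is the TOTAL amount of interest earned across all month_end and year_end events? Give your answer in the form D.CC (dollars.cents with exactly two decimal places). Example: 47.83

After 1 (month_end (apply 2% monthly interest)): balance=$510.00 total_interest=$10.00
After 2 (month_end (apply 2% monthly interest)): balance=$520.20 total_interest=$20.20
After 3 (deposit($1000)): balance=$1520.20 total_interest=$20.20
After 4 (month_end (apply 2% monthly interest)): balance=$1550.60 total_interest=$50.60
After 5 (deposit($100)): balance=$1650.60 total_interest=$50.60
After 6 (deposit($200)): balance=$1850.60 total_interest=$50.60
After 7 (withdraw($100)): balance=$1750.60 total_interest=$50.60

Answer: 50.60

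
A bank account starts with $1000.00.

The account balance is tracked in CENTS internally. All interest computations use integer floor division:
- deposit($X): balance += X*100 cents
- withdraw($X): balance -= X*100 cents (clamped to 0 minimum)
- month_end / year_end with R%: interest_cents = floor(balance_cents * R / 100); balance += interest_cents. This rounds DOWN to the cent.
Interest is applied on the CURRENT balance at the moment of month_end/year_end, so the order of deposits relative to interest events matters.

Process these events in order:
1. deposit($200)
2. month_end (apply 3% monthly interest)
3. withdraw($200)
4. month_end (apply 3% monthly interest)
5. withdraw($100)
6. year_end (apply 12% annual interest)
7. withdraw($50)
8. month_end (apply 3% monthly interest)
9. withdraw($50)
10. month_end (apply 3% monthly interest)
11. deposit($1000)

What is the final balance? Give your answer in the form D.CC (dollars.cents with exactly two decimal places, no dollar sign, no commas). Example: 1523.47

Answer: 2044.53

Derivation:
After 1 (deposit($200)): balance=$1200.00 total_interest=$0.00
After 2 (month_end (apply 3% monthly interest)): balance=$1236.00 total_interest=$36.00
After 3 (withdraw($200)): balance=$1036.00 total_interest=$36.00
After 4 (month_end (apply 3% monthly interest)): balance=$1067.08 total_interest=$67.08
After 5 (withdraw($100)): balance=$967.08 total_interest=$67.08
After 6 (year_end (apply 12% annual interest)): balance=$1083.12 total_interest=$183.12
After 7 (withdraw($50)): balance=$1033.12 total_interest=$183.12
After 8 (month_end (apply 3% monthly interest)): balance=$1064.11 total_interest=$214.11
After 9 (withdraw($50)): balance=$1014.11 total_interest=$214.11
After 10 (month_end (apply 3% monthly interest)): balance=$1044.53 total_interest=$244.53
After 11 (deposit($1000)): balance=$2044.53 total_interest=$244.53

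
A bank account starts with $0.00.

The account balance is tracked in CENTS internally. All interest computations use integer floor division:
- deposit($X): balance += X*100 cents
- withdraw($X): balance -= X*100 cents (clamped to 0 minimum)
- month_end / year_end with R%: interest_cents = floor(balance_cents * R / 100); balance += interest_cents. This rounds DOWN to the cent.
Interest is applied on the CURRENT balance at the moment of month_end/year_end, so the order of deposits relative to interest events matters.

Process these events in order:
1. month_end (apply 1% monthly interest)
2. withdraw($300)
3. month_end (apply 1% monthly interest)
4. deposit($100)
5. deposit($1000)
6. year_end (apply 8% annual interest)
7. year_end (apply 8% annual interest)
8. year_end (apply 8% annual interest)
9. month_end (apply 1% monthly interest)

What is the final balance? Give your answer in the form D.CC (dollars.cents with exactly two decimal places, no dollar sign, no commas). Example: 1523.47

Answer: 1399.53

Derivation:
After 1 (month_end (apply 1% monthly interest)): balance=$0.00 total_interest=$0.00
After 2 (withdraw($300)): balance=$0.00 total_interest=$0.00
After 3 (month_end (apply 1% monthly interest)): balance=$0.00 total_interest=$0.00
After 4 (deposit($100)): balance=$100.00 total_interest=$0.00
After 5 (deposit($1000)): balance=$1100.00 total_interest=$0.00
After 6 (year_end (apply 8% annual interest)): balance=$1188.00 total_interest=$88.00
After 7 (year_end (apply 8% annual interest)): balance=$1283.04 total_interest=$183.04
After 8 (year_end (apply 8% annual interest)): balance=$1385.68 total_interest=$285.68
After 9 (month_end (apply 1% monthly interest)): balance=$1399.53 total_interest=$299.53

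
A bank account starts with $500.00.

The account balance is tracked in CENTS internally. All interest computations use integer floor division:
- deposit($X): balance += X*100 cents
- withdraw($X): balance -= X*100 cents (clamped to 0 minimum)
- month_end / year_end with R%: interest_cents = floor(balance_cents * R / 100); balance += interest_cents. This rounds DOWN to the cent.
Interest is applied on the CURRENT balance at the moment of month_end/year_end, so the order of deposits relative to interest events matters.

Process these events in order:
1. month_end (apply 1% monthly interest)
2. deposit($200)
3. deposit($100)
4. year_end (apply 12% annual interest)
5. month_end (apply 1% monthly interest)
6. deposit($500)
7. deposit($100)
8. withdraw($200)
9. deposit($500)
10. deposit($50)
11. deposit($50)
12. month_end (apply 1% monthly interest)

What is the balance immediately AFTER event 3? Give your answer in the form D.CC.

After 1 (month_end (apply 1% monthly interest)): balance=$505.00 total_interest=$5.00
After 2 (deposit($200)): balance=$705.00 total_interest=$5.00
After 3 (deposit($100)): balance=$805.00 total_interest=$5.00

Answer: 805.00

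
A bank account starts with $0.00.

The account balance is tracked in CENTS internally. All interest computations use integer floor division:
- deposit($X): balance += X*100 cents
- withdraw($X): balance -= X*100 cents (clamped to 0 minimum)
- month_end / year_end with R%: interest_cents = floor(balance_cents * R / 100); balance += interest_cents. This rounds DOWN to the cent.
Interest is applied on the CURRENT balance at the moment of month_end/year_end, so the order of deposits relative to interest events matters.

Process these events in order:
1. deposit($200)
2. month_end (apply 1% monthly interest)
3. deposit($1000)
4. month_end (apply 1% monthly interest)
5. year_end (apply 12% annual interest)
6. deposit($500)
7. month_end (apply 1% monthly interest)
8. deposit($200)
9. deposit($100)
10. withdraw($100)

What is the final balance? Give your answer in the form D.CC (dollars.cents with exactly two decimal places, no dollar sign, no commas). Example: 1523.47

After 1 (deposit($200)): balance=$200.00 total_interest=$0.00
After 2 (month_end (apply 1% monthly interest)): balance=$202.00 total_interest=$2.00
After 3 (deposit($1000)): balance=$1202.00 total_interest=$2.00
After 4 (month_end (apply 1% monthly interest)): balance=$1214.02 total_interest=$14.02
After 5 (year_end (apply 12% annual interest)): balance=$1359.70 total_interest=$159.70
After 6 (deposit($500)): balance=$1859.70 total_interest=$159.70
After 7 (month_end (apply 1% monthly interest)): balance=$1878.29 total_interest=$178.29
After 8 (deposit($200)): balance=$2078.29 total_interest=$178.29
After 9 (deposit($100)): balance=$2178.29 total_interest=$178.29
After 10 (withdraw($100)): balance=$2078.29 total_interest=$178.29

Answer: 2078.29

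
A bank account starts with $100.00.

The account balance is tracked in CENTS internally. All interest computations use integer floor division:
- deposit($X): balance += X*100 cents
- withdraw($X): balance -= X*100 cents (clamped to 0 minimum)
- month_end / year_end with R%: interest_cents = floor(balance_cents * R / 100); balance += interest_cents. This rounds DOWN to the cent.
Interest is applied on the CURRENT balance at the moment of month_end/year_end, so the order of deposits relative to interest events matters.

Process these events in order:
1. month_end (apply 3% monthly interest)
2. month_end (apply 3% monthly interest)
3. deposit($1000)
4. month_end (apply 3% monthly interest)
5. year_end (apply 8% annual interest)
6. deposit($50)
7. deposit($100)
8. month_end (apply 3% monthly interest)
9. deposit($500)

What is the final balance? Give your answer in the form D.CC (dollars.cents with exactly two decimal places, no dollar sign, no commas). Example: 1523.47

Answer: 1921.82

Derivation:
After 1 (month_end (apply 3% monthly interest)): balance=$103.00 total_interest=$3.00
After 2 (month_end (apply 3% monthly interest)): balance=$106.09 total_interest=$6.09
After 3 (deposit($1000)): balance=$1106.09 total_interest=$6.09
After 4 (month_end (apply 3% monthly interest)): balance=$1139.27 total_interest=$39.27
After 5 (year_end (apply 8% annual interest)): balance=$1230.41 total_interest=$130.41
After 6 (deposit($50)): balance=$1280.41 total_interest=$130.41
After 7 (deposit($100)): balance=$1380.41 total_interest=$130.41
After 8 (month_end (apply 3% monthly interest)): balance=$1421.82 total_interest=$171.82
After 9 (deposit($500)): balance=$1921.82 total_interest=$171.82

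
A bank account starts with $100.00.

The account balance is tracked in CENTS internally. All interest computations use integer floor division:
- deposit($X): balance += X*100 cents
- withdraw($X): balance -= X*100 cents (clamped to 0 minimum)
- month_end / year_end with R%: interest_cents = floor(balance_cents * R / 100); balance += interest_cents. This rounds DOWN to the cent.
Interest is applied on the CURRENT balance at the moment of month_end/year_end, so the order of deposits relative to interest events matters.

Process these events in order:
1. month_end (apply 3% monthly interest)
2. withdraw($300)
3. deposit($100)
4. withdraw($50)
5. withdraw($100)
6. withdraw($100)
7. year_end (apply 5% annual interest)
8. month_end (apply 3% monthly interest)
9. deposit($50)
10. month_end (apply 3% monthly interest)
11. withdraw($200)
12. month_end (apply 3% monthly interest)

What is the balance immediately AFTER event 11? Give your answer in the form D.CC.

Answer: 0.00

Derivation:
After 1 (month_end (apply 3% monthly interest)): balance=$103.00 total_interest=$3.00
After 2 (withdraw($300)): balance=$0.00 total_interest=$3.00
After 3 (deposit($100)): balance=$100.00 total_interest=$3.00
After 4 (withdraw($50)): balance=$50.00 total_interest=$3.00
After 5 (withdraw($100)): balance=$0.00 total_interest=$3.00
After 6 (withdraw($100)): balance=$0.00 total_interest=$3.00
After 7 (year_end (apply 5% annual interest)): balance=$0.00 total_interest=$3.00
After 8 (month_end (apply 3% monthly interest)): balance=$0.00 total_interest=$3.00
After 9 (deposit($50)): balance=$50.00 total_interest=$3.00
After 10 (month_end (apply 3% monthly interest)): balance=$51.50 total_interest=$4.50
After 11 (withdraw($200)): balance=$0.00 total_interest=$4.50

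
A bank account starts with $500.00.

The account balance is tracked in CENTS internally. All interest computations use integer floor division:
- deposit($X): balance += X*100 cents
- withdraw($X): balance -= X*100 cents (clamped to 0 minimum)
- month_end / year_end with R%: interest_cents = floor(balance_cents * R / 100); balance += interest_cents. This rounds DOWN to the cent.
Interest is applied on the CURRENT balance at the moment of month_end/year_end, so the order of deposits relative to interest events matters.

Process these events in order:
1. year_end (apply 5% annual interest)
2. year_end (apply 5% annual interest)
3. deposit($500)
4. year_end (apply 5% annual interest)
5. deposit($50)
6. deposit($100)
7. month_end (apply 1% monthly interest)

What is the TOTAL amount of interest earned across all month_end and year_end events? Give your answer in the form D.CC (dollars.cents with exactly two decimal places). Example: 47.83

Answer: 116.34

Derivation:
After 1 (year_end (apply 5% annual interest)): balance=$525.00 total_interest=$25.00
After 2 (year_end (apply 5% annual interest)): balance=$551.25 total_interest=$51.25
After 3 (deposit($500)): balance=$1051.25 total_interest=$51.25
After 4 (year_end (apply 5% annual interest)): balance=$1103.81 total_interest=$103.81
After 5 (deposit($50)): balance=$1153.81 total_interest=$103.81
After 6 (deposit($100)): balance=$1253.81 total_interest=$103.81
After 7 (month_end (apply 1% monthly interest)): balance=$1266.34 total_interest=$116.34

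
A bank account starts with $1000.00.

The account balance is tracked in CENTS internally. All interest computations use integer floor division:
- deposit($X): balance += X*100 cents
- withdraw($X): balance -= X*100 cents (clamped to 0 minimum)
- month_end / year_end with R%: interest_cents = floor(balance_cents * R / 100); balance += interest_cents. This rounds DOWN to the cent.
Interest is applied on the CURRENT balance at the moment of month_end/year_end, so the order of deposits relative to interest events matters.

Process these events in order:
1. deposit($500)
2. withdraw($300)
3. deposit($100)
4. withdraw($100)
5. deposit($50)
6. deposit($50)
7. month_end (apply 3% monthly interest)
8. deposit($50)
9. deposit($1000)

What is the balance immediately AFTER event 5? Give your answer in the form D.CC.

Answer: 1250.00

Derivation:
After 1 (deposit($500)): balance=$1500.00 total_interest=$0.00
After 2 (withdraw($300)): balance=$1200.00 total_interest=$0.00
After 3 (deposit($100)): balance=$1300.00 total_interest=$0.00
After 4 (withdraw($100)): balance=$1200.00 total_interest=$0.00
After 5 (deposit($50)): balance=$1250.00 total_interest=$0.00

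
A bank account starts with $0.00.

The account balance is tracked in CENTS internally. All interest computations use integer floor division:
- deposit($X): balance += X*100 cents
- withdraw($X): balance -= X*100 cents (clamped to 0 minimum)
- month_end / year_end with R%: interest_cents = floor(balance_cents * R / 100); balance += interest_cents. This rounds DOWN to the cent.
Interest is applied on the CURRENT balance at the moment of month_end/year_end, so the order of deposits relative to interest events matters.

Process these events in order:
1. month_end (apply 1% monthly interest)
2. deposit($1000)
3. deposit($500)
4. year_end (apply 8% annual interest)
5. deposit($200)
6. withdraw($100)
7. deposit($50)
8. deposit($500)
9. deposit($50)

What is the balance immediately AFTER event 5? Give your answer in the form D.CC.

After 1 (month_end (apply 1% monthly interest)): balance=$0.00 total_interest=$0.00
After 2 (deposit($1000)): balance=$1000.00 total_interest=$0.00
After 3 (deposit($500)): balance=$1500.00 total_interest=$0.00
After 4 (year_end (apply 8% annual interest)): balance=$1620.00 total_interest=$120.00
After 5 (deposit($200)): balance=$1820.00 total_interest=$120.00

Answer: 1820.00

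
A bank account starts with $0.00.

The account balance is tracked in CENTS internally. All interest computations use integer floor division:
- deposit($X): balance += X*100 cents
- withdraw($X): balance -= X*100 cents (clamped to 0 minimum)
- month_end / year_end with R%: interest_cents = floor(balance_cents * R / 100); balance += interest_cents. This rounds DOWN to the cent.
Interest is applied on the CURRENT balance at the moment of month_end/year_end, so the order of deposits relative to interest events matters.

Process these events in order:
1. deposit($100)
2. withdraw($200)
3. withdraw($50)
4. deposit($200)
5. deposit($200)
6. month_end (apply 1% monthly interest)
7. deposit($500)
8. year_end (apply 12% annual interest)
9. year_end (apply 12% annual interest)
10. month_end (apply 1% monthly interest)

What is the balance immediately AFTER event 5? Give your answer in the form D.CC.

Answer: 400.00

Derivation:
After 1 (deposit($100)): balance=$100.00 total_interest=$0.00
After 2 (withdraw($200)): balance=$0.00 total_interest=$0.00
After 3 (withdraw($50)): balance=$0.00 total_interest=$0.00
After 4 (deposit($200)): balance=$200.00 total_interest=$0.00
After 5 (deposit($200)): balance=$400.00 total_interest=$0.00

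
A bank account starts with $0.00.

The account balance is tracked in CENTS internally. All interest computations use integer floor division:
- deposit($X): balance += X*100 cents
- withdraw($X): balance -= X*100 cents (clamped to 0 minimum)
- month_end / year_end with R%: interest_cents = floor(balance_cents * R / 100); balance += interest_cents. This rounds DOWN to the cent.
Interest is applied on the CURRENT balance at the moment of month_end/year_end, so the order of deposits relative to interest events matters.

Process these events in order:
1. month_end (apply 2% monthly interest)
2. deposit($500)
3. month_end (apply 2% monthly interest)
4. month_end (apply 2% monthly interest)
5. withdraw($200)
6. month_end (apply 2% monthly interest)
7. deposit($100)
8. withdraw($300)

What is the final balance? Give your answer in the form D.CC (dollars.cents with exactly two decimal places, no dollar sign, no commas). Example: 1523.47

Answer: 126.60

Derivation:
After 1 (month_end (apply 2% monthly interest)): balance=$0.00 total_interest=$0.00
After 2 (deposit($500)): balance=$500.00 total_interest=$0.00
After 3 (month_end (apply 2% monthly interest)): balance=$510.00 total_interest=$10.00
After 4 (month_end (apply 2% monthly interest)): balance=$520.20 total_interest=$20.20
After 5 (withdraw($200)): balance=$320.20 total_interest=$20.20
After 6 (month_end (apply 2% monthly interest)): balance=$326.60 total_interest=$26.60
After 7 (deposit($100)): balance=$426.60 total_interest=$26.60
After 8 (withdraw($300)): balance=$126.60 total_interest=$26.60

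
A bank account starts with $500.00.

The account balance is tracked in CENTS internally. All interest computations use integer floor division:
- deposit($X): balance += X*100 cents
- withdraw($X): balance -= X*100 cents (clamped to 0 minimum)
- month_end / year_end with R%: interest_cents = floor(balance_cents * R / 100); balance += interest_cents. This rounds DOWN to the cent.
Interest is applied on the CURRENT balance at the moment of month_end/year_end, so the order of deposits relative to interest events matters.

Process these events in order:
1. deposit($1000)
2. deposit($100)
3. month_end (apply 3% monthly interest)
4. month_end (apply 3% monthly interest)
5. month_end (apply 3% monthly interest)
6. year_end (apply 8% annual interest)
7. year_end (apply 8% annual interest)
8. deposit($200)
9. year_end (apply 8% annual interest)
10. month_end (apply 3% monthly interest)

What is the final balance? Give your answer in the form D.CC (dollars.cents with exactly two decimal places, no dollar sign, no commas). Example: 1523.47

Answer: 2490.96

Derivation:
After 1 (deposit($1000)): balance=$1500.00 total_interest=$0.00
After 2 (deposit($100)): balance=$1600.00 total_interest=$0.00
After 3 (month_end (apply 3% monthly interest)): balance=$1648.00 total_interest=$48.00
After 4 (month_end (apply 3% monthly interest)): balance=$1697.44 total_interest=$97.44
After 5 (month_end (apply 3% monthly interest)): balance=$1748.36 total_interest=$148.36
After 6 (year_end (apply 8% annual interest)): balance=$1888.22 total_interest=$288.22
After 7 (year_end (apply 8% annual interest)): balance=$2039.27 total_interest=$439.27
After 8 (deposit($200)): balance=$2239.27 total_interest=$439.27
After 9 (year_end (apply 8% annual interest)): balance=$2418.41 total_interest=$618.41
After 10 (month_end (apply 3% monthly interest)): balance=$2490.96 total_interest=$690.96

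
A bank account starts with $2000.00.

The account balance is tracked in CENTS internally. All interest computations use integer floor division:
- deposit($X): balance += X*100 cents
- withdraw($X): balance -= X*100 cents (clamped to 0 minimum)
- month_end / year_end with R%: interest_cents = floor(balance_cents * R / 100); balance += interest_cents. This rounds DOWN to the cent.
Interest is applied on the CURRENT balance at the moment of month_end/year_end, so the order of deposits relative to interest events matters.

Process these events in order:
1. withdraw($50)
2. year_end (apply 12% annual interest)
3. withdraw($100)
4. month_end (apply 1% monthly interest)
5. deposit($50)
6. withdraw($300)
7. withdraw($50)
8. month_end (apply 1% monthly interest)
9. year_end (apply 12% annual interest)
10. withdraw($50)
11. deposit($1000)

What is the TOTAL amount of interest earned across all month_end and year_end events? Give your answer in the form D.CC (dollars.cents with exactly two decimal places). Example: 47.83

Answer: 491.62

Derivation:
After 1 (withdraw($50)): balance=$1950.00 total_interest=$0.00
After 2 (year_end (apply 12% annual interest)): balance=$2184.00 total_interest=$234.00
After 3 (withdraw($100)): balance=$2084.00 total_interest=$234.00
After 4 (month_end (apply 1% monthly interest)): balance=$2104.84 total_interest=$254.84
After 5 (deposit($50)): balance=$2154.84 total_interest=$254.84
After 6 (withdraw($300)): balance=$1854.84 total_interest=$254.84
After 7 (withdraw($50)): balance=$1804.84 total_interest=$254.84
After 8 (month_end (apply 1% monthly interest)): balance=$1822.88 total_interest=$272.88
After 9 (year_end (apply 12% annual interest)): balance=$2041.62 total_interest=$491.62
After 10 (withdraw($50)): balance=$1991.62 total_interest=$491.62
After 11 (deposit($1000)): balance=$2991.62 total_interest=$491.62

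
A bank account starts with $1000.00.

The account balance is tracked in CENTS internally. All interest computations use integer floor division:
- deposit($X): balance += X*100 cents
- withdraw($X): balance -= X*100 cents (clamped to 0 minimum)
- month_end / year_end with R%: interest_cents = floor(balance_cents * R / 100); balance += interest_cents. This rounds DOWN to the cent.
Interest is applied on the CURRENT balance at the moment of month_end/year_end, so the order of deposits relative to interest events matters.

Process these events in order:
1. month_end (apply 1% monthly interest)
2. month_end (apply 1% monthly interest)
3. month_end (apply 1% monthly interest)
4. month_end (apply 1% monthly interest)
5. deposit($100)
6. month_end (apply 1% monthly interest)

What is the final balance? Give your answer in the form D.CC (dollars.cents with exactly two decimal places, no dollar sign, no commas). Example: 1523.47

Answer: 1152.00

Derivation:
After 1 (month_end (apply 1% monthly interest)): balance=$1010.00 total_interest=$10.00
After 2 (month_end (apply 1% monthly interest)): balance=$1020.10 total_interest=$20.10
After 3 (month_end (apply 1% monthly interest)): balance=$1030.30 total_interest=$30.30
After 4 (month_end (apply 1% monthly interest)): balance=$1040.60 total_interest=$40.60
After 5 (deposit($100)): balance=$1140.60 total_interest=$40.60
After 6 (month_end (apply 1% monthly interest)): balance=$1152.00 total_interest=$52.00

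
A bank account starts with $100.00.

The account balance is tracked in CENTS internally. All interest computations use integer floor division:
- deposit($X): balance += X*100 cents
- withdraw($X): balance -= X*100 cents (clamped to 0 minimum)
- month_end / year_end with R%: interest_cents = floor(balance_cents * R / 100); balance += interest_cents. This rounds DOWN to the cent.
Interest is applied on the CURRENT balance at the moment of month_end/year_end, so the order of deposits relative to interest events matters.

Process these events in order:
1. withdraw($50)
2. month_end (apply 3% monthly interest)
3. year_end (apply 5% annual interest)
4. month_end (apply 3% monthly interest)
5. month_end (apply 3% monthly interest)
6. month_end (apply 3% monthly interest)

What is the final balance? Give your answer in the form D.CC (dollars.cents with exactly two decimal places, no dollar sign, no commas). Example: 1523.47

After 1 (withdraw($50)): balance=$50.00 total_interest=$0.00
After 2 (month_end (apply 3% monthly interest)): balance=$51.50 total_interest=$1.50
After 3 (year_end (apply 5% annual interest)): balance=$54.07 total_interest=$4.07
After 4 (month_end (apply 3% monthly interest)): balance=$55.69 total_interest=$5.69
After 5 (month_end (apply 3% monthly interest)): balance=$57.36 total_interest=$7.36
After 6 (month_end (apply 3% monthly interest)): balance=$59.08 total_interest=$9.08

Answer: 59.08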